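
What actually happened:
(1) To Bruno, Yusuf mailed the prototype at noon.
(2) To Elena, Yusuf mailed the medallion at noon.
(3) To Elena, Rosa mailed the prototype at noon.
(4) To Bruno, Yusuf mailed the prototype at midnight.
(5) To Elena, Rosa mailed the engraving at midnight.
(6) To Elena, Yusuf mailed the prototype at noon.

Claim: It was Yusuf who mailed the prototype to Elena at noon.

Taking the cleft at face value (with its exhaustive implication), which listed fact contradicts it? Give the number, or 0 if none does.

The cleft puts "Yusuf" in focus and presupposes the open proposition with same thing, recipient, setting (the prototype / Elena / at noon).
The exhaustive reading says no other agent fits that background.
But fact (3) also has same thing, recipient, setting (the prototype / Elena / at noon), with agent = Rosa — so the exhaustive reading fails.

3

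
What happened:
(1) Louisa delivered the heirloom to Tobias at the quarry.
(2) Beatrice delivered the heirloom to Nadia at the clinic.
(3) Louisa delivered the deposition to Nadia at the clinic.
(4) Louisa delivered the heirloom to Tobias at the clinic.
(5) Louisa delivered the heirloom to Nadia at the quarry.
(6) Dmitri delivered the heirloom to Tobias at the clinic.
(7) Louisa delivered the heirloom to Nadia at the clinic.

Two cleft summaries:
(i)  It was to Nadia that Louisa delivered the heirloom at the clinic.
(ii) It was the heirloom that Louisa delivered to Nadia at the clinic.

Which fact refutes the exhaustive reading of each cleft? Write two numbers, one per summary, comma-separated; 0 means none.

(i): focus "Nadia". Looking for same agent, thing, setting (Louisa / the heirloom / at the clinic) with some other recipient — fact (4) has Tobias there. Refuted.
(ii): focus "the heirloom". Looking for same agent, recipient, setting (Louisa / Nadia / at the clinic) with some other thing — fact (3) has the deposition there. Refuted.

4, 3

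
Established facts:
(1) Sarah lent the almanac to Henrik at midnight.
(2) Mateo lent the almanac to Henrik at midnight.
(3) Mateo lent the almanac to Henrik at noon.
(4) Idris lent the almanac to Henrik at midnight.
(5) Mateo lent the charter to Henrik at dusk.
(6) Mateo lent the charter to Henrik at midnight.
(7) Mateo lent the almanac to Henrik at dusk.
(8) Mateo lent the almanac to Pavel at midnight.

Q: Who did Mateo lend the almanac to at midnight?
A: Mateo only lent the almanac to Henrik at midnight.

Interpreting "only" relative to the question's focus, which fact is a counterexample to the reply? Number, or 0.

8

The question "Who did ... to ...?" targets the recipient, so in the reply the focus falls on "Henrik".
So "only" ranges over recipients; the rest (agent = Mateo, thing = the almanac, setting = at midnight) is presupposed.
Fact (8) keeps agent = Mateo, thing = the almanac, setting = at midnight but has recipient = Pavel; that refutes the reply.
(Fact (3) would refute a reading with focus on the setting — but that is not what the question asks.)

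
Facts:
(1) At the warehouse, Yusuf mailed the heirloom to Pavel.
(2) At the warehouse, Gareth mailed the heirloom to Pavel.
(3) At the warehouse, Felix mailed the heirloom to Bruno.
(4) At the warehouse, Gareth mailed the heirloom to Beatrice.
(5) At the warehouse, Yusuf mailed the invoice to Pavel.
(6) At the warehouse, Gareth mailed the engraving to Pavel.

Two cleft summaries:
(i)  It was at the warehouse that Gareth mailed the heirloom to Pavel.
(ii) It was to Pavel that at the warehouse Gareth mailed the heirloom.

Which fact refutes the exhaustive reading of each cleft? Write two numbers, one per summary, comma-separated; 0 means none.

0, 4

(i): focus "at the warehouse". No fact shares Gareth as agent and the heirloom as thing and Pavel as recipient with a different setting. 0.
(ii): focus "Pavel". Looking for Gareth as agent and the heirloom as thing and at the warehouse as setting with some other recipient — fact (4) has Beatrice there. Refuted.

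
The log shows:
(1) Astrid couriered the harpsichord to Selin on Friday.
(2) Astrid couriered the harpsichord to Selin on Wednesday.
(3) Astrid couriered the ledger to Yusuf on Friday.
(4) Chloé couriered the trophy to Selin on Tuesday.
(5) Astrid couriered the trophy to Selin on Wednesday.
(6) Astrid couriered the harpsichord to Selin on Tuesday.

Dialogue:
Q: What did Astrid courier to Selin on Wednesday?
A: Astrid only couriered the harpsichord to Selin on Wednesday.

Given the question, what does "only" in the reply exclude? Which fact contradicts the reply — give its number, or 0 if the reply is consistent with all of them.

5

The question "What did ...?" targets the thing, so in the reply the focus falls on "the harpsichord".
"Only" then excludes alternative things while the background — same agent, recipient, setting (Astrid / Selin / on Wednesday) — is held fixed.
Fact (5) keeps same agent, recipient, setting (Astrid / Selin / on Wednesday) but has thing = the trophy; that refutes the reply.
(Fact (1) would refute a reading with focus on the setting — but that is not what the question asks.)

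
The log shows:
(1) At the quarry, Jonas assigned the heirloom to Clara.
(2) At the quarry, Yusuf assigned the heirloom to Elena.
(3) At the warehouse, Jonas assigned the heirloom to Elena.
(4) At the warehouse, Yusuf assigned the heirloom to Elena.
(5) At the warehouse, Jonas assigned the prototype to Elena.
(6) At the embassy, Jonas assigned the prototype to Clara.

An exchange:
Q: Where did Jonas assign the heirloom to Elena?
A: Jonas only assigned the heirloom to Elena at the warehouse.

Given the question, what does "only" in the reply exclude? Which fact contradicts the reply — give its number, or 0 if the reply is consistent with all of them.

The question "Where did ...?" targets the setting, so in the reply the focus falls on "at the warehouse".
"Only" then excludes alternative settings while the background — Jonas as agent and the heirloom as thing and Elena as recipient — is held fixed.
No fact keeps Jonas as agent and the heirloom as thing and Elena as recipient while changing the setting; every other fact differs on something backgrounded. The reply stands.
(Fact (5) would refute a reading with focus on the thing — but that is not what the question asks.)

0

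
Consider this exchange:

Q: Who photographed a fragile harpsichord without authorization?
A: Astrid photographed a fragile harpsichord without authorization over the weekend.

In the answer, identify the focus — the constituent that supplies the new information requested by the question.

The wh-word "who" asks about the subject (agent).
In the answer, "a fragile harpsichord" and "without authorization" are given — repeated from the question.
"over the weekend" is also new, but it specifies the time, which is not what the question asks about — so it is not the focus.
The constituent filling the subject (agent) gap is "Astrid"; that is the focus.

Astrid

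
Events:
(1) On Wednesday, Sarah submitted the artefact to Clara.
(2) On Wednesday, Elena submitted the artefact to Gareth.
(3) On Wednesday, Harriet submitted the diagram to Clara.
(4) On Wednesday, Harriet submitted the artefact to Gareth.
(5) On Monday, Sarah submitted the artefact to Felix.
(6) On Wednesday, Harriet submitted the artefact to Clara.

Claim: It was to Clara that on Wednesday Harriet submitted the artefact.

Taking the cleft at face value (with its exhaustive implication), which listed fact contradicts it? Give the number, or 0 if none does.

The cleft puts "Clara" in focus and presupposes the open proposition with agent = Harriet, thing = the artefact, setting = on Wednesday.
The exhaustive reading says no other recipient fits that background.
But fact (4) also has agent = Harriet, thing = the artefact, setting = on Wednesday, with recipient = Gareth — so the exhaustive reading fails.

4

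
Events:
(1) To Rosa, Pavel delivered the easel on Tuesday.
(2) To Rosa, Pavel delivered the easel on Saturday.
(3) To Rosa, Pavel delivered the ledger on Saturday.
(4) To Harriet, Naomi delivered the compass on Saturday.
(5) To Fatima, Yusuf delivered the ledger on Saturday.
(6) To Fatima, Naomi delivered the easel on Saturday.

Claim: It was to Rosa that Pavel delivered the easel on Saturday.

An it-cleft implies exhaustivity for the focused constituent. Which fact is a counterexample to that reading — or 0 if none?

0

Focus of the cleft: "Rosa" (the recipient). Presupposed background: agent = Pavel, thing = the easel, setting = on Saturday.
The exhaustive reading says no other recipient fits that background.
No listed fact matches the background with a different recipient. Exhaustivity holds.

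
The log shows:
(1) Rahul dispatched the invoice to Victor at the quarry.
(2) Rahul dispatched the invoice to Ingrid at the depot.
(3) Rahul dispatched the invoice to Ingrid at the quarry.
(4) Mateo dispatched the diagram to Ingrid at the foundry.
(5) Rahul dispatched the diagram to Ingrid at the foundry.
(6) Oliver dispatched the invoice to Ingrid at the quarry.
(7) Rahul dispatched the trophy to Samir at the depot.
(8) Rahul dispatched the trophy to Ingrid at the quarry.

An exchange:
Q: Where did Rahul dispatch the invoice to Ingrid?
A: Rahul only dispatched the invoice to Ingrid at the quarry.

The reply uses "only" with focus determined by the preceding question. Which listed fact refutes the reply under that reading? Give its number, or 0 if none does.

The question "Where did ...?" targets the setting, so in the reply the focus falls on "at the quarry".
So "only" ranges over settings; the rest (same agent, thing, recipient (Rahul / the invoice / Ingrid)) is presupposed.
Fact (2) keeps same agent, thing, recipient (Rahul / the invoice / Ingrid) but has setting = at the depot; that refutes the reply.
(Fact (8) would refute a reading with focus on the thing — but that is not what the question asks.)

2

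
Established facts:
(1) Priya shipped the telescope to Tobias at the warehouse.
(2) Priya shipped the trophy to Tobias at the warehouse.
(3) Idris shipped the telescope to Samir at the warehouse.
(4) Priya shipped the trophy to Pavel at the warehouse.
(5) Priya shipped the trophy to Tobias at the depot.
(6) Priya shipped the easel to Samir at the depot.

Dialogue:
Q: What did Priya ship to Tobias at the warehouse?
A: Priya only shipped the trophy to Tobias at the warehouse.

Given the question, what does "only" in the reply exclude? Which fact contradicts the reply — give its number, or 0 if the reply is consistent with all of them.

1

Answering "What did ...?" puts focus on the thing — here, "the trophy".
So "only" ranges over things; the rest (Priya as agent and Tobias as recipient and at the warehouse as setting) is presupposed.
Fact (1) keeps Priya as agent and Tobias as recipient and at the warehouse as setting but has thing = the telescope; that refutes the reply.
(Fact (5) would refute a reading with focus on the setting — but that is not what the question asks.)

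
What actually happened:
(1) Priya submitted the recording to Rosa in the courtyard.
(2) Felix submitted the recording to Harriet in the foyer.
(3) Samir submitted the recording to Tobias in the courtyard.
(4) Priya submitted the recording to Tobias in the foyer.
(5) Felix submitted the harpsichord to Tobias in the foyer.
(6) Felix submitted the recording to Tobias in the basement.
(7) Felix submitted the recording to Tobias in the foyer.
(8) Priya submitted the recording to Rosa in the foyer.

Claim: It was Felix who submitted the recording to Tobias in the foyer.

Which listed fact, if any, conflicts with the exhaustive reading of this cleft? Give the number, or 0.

4

The cleft puts "Felix" in focus and presupposes the open proposition with thing = the recording, recipient = Tobias, setting = in the foyer.
The exhaustive reading says no other agent fits that background.
But fact (4) also has thing = the recording, recipient = Tobias, setting = in the foyer, with agent = Priya — so the exhaustive reading fails.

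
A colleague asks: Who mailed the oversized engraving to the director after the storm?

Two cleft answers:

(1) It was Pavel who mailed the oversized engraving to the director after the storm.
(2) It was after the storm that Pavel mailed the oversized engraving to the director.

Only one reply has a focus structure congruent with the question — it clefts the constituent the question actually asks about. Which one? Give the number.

The question word "who" targets the subject (agent).
Option (1) clefts "Pavel" — that matches what the question asks about.
Option (2) clefts "after the storm" — the time, not what was asked.
So the congruent reply is (1).

1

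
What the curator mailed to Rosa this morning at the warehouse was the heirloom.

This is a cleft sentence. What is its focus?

the heirloom

In a pseudo-cleft "What ... was X", the post-copular constituent X is the focus.
Here the focus is "the heirloom". The backgrounded (presupposed) material includes "the curator", "to Rosa", "at the warehouse" and "this morning".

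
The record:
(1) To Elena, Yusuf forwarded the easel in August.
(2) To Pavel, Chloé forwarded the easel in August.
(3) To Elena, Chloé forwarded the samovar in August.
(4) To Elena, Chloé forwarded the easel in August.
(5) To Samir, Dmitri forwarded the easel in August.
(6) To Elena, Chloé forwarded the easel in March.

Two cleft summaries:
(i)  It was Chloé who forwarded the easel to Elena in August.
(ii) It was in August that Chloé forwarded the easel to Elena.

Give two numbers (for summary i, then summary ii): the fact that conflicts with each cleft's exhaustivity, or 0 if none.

Summary (i) focuses "Chloé" (the agent); background thing = the easel, recipient = Elena, setting = in August. Fact (1) matches that background with agent = Yusuf — refutes (i).
Summary (ii) focuses "in August" (the setting); background agent = Chloé, thing = the easel, recipient = Elena. Fact (6) matches that background with setting = in March — refutes (ii).

1, 6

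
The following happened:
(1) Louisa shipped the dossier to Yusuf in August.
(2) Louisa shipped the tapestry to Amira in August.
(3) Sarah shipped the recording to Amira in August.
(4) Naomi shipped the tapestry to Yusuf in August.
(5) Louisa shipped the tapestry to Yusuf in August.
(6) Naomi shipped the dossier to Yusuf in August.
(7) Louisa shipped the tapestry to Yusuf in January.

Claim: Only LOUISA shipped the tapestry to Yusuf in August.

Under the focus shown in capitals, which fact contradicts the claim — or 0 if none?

The capitals mark "Louisa" as focus. So "only" rules out other agents, with the rest (thing = the tapestry, recipient = Yusuf, setting = in August) as background.
Fact (4) matches on thing = the tapestry, recipient = Yusuf, setting = in August, but has agent = Naomi instead. That refutes the claim.

4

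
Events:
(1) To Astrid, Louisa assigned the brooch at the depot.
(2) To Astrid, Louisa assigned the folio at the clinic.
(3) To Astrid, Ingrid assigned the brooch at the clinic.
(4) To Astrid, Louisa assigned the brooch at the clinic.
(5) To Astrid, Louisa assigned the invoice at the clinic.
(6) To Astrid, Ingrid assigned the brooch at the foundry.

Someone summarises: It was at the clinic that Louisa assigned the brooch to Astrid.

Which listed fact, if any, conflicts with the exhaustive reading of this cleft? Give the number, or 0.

The cleft puts "at the clinic" in focus and presupposes the open proposition with same agent, thing, recipient (Louisa / the brooch / Astrid).
The exhaustive reading says no other setting fits that background.
But fact (1) also has same agent, thing, recipient (Louisa / the brooch / Astrid), with setting = at the depot — so the exhaustive reading fails.

1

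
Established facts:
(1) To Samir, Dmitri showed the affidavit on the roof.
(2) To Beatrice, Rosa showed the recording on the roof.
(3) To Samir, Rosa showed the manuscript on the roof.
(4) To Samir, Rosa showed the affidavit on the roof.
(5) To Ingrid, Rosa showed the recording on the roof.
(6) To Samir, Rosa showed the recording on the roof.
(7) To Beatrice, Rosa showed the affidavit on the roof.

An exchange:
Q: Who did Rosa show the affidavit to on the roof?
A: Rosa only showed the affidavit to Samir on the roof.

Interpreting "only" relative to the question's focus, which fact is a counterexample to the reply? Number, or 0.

7

Answering "Who did ... to ...?" puts focus on the recipient — here, "Samir".
So "only" ranges over recipients; the rest (same agent, thing, setting (Rosa / the affidavit / on the roof)) is presupposed.
Fact (7) shares the background with a different recipient (Beatrice) — counterexample.
(Fact (3) would refute a reading with focus on the thing — but that is not what the question asks.)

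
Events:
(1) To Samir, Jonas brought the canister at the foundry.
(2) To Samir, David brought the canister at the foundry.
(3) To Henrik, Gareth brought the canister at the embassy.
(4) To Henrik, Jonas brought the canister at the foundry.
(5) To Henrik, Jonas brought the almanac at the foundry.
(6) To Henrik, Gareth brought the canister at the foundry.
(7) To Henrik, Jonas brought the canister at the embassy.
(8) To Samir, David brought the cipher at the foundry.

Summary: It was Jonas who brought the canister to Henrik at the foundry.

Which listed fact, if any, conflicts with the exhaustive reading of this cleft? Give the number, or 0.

6

Focus of the cleft: "Jonas" (the agent). Presupposed background: thing = the canister, recipient = Henrik, setting = at the foundry.
Exhaustivity: Jonas is the only agent satisfying that background.
But fact (6) also has thing = the canister, recipient = Henrik, setting = at the foundry, with agent = Gareth — so the exhaustive reading fails.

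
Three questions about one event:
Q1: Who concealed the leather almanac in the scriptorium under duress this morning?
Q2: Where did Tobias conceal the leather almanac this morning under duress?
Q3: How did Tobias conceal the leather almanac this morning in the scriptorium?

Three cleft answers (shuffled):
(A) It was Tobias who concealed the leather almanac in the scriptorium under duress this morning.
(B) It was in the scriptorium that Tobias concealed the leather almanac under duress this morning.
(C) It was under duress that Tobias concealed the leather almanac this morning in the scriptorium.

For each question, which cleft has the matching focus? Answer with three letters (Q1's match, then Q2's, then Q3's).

ABC

Q1 asks about the subject (agent); cleft (A) focuses "Tobias", which is the subject (agent) — so Q1 → A.
Q2 asks about the location; cleft (B) focuses "in the scriptorium", which is the location — so Q2 → B.
Q3 asks about the manner; cleft (C) focuses "under duress", which is the manner — so Q3 → C.
Mapping: Q1→A, Q2→B, Q3→C.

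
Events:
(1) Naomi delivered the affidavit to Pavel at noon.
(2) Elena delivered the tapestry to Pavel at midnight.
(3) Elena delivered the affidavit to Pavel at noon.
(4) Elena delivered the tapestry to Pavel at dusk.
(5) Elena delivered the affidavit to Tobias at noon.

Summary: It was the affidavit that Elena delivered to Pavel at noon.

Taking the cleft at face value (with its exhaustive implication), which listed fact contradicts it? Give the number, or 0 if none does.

Focus of the cleft: "the affidavit" (the thing). Presupposed background: Elena as agent and Pavel as recipient and at noon as setting.
The exhaustive reading says no other thing fits that background.
No listed fact matches the background with a different thing. Exhaustivity holds.

0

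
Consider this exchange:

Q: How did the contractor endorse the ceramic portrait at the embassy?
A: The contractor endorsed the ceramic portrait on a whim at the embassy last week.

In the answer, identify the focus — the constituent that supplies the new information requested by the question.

The wh-word "how" asks about the manner.
In the answer, "the contractor", "the ceramic portrait" and "at the embassy" are given — repeated from the question.
"last week" is also new, but it specifies the time, which is not what the question asks about — so it is not the focus.
The constituent filling the manner gap is "on a whim"; that is the focus.

on a whim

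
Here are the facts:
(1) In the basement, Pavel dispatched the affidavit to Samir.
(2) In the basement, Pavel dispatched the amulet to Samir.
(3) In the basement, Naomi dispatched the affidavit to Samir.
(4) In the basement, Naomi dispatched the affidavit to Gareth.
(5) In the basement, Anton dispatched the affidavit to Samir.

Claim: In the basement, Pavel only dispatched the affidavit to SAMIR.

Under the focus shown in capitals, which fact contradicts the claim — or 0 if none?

The capitals mark "Samir" as focus. So "only" rules out other recipients, with the rest (Pavel as agent and the affidavit as thing and in the basement as setting) as background.
Every other fact changes something in the background, not just the recipient. Nothing refutes the claim.

0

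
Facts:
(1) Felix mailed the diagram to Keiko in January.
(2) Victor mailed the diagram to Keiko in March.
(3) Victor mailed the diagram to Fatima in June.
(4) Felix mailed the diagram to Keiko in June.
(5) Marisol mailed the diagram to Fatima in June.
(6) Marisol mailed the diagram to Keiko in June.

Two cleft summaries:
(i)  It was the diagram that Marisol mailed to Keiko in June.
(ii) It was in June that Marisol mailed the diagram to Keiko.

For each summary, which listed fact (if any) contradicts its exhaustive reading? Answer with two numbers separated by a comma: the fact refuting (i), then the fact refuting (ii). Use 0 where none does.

0, 0

Summary (i) focuses "the diagram" (the thing); background Marisol as agent and Keiko as recipient and in June as setting. No fact matches that background with a different thing, so 0.
Summary (ii) focuses "in June" (the setting); background Marisol as agent and the diagram as thing and Keiko as recipient. No fact matches that background with a different setting, so 0.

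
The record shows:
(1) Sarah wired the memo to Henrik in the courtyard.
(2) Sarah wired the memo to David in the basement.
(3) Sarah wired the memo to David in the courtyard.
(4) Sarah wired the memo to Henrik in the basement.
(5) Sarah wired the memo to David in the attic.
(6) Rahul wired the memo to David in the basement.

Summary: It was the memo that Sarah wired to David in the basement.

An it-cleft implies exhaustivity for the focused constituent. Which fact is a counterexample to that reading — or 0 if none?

The cleft puts "the memo" in focus and presupposes the open proposition with Sarah as agent and David as recipient and in the basement as setting.
Exhaustivity: the memo is the only thing satisfying that background.
Every other fact differs from the presupposition on some backgrounded slot, so none challenges the exhaustivity.

0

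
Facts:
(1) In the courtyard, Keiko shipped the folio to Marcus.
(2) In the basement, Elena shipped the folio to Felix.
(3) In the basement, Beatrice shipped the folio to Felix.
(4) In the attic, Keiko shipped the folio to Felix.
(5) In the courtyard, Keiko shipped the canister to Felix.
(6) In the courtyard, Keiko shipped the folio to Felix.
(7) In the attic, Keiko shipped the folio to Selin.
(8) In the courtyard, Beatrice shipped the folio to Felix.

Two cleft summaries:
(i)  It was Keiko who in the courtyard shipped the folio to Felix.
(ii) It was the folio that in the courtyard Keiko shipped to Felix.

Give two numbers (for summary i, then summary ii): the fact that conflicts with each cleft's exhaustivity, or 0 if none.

8, 5

Summary (i) focuses "Keiko" (the agent); background thing = the folio, recipient = Felix, setting = in the courtyard. Fact (8) matches that background with agent = Beatrice — refutes (i).
Summary (ii) focuses "the folio" (the thing); background agent = Keiko, recipient = Felix, setting = in the courtyard. Fact (5) matches that background with thing = the canister — refutes (ii).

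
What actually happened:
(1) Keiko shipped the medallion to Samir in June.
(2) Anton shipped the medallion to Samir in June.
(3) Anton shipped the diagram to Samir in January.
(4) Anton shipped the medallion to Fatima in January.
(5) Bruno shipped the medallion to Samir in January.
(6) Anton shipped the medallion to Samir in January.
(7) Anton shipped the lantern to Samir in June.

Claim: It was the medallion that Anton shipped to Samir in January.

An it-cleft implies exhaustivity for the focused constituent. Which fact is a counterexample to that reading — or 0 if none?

3

The cleft puts "the medallion" in focus and presupposes the open proposition with same agent, recipient, setting (Anton / Samir / in January).
The exhaustive reading says no other thing fits that background.
But fact (3) also has same agent, recipient, setting (Anton / Samir / in January), with thing = the diagram — so the exhaustive reading fails.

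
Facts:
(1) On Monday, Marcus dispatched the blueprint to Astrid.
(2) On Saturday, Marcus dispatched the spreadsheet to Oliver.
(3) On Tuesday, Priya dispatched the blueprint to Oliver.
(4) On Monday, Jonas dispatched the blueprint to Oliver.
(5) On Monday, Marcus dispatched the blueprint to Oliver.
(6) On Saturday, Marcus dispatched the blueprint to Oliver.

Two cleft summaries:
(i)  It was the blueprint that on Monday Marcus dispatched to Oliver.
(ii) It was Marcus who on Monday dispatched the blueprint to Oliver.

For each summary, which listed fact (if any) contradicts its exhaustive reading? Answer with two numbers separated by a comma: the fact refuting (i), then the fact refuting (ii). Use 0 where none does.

0, 4

(i): focus "the blueprint". No fact shares same agent, recipient, setting (Marcus / Oliver / on Monday) with a different thing. 0.
(ii): focus "Marcus". Looking for same thing, recipient, setting (the blueprint / Oliver / on Monday) with some other agent — fact (4) has Jonas there. Refuted.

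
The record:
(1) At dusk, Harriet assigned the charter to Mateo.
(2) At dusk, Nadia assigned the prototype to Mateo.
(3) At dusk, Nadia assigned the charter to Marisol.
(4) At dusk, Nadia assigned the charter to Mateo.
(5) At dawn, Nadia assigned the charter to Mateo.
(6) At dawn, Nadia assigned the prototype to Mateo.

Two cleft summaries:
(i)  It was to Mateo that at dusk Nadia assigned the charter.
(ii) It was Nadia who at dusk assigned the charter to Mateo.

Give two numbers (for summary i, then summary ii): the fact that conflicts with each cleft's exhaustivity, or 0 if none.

(i): focus "Mateo". Looking for Nadia as agent and the charter as thing and at dusk as setting with some other recipient — fact (3) has Marisol there. Refuted.
(ii): focus "Nadia". Looking for the charter as thing and Mateo as recipient and at dusk as setting with some other agent — fact (1) has Harriet there. Refuted.

3, 1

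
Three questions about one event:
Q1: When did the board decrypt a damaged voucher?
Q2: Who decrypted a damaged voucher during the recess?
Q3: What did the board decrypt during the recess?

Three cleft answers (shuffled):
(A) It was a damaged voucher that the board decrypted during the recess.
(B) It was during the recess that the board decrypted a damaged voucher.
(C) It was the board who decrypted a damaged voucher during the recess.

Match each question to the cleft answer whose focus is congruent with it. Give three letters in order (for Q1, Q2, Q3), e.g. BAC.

Q1 asks about the time; cleft (B) focuses "during the recess", which is the time — so Q1 → B.
Q2 asks about the subject (agent); cleft (C) focuses "the board", which is the subject (agent) — so Q2 → C.
Q3 asks about the direct object; cleft (A) focuses "a damaged voucher", which is the direct object — so Q3 → A.
Mapping: Q1→B, Q2→C, Q3→A.

BCA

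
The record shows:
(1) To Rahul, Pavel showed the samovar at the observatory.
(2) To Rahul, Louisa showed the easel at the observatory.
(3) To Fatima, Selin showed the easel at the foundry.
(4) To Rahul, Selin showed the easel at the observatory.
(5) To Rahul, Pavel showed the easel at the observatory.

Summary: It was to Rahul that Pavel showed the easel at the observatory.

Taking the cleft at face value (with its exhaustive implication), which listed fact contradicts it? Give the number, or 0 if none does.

0

Focus of the cleft: "Rahul" (the recipient). Presupposed background: agent = Pavel, thing = the easel, setting = at the observatory.
Exhaustivity: Rahul is the only recipient satisfying that background.
Every other fact differs from the presupposition on some backgrounded slot, so none challenges the exhaustivity.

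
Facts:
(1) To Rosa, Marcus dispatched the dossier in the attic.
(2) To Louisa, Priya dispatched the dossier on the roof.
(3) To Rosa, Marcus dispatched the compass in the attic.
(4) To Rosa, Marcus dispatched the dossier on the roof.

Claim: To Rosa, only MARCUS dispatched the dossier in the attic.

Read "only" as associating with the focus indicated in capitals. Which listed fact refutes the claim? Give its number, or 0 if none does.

0

The capitals mark "Marcus" as focus. So "only" rules out other agents, with the rest (same thing, recipient, setting (the dossier / Rosa / in the attic)) as background.
Every other fact changes something in the background, not just the agent. Nothing refutes the claim.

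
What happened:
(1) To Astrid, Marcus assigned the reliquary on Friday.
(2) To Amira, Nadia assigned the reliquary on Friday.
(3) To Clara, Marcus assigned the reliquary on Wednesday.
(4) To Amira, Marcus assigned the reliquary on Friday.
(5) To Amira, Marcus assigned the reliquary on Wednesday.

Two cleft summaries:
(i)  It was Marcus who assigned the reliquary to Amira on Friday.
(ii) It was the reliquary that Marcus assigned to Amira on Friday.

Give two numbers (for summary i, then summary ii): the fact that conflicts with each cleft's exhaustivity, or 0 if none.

Summary (i) focuses "Marcus" (the agent); background same thing, recipient, setting (the reliquary / Amira / on Friday). Fact (2) matches that background with agent = Nadia — refutes (i).
Summary (ii) focuses "the reliquary" (the thing); background same agent, recipient, setting (Marcus / Amira / on Friday). No fact matches that background with a different thing, so 0.

2, 0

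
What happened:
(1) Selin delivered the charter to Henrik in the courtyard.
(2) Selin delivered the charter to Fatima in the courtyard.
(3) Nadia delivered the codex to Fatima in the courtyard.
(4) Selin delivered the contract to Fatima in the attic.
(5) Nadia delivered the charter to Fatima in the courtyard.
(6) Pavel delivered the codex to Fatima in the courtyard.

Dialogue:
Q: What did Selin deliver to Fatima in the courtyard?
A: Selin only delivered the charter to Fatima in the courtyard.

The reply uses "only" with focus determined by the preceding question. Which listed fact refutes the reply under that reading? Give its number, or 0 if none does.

The question "What did ...?" targets the thing, so in the reply the focus falls on "the charter".
So "only" ranges over things; the rest (same agent, recipient, setting (Selin / Fatima / in the courtyard)) is presupposed.
No listed fact shares that background with another thing. Nothing contradicts the reply.
(Fact (1) would refute a reading with focus on the recipient — but that is not what the question asks.)

0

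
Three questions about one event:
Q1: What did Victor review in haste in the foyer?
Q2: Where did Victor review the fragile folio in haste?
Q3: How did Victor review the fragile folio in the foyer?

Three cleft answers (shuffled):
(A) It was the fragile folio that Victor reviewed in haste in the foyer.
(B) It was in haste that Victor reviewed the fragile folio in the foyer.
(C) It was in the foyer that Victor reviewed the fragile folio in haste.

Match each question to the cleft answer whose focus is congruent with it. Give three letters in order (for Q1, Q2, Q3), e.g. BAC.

Q1 asks about the direct object; cleft (A) focuses "the fragile folio", which is the direct object — so Q1 → A.
Q2 asks about the location; cleft (C) focuses "in the foyer", which is the location — so Q2 → C.
Q3 asks about the manner; cleft (B) focuses "in haste", which is the manner — so Q3 → B.
Mapping: Q1→A, Q2→C, Q3→B.

ACB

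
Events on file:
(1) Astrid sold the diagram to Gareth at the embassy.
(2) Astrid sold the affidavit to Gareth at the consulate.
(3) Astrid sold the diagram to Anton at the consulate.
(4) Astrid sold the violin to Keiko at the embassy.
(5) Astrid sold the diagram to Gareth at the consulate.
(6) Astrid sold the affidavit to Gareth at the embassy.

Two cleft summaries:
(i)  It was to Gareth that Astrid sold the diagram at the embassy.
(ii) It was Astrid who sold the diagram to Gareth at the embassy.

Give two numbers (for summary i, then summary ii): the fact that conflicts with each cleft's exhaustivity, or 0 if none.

0, 0

(i): focus "Gareth". No fact shares same agent, thing, setting (Astrid / the diagram / at the embassy) with a different recipient. 0.
(ii): focus "Astrid". No fact shares same thing, recipient, setting (the diagram / Gareth / at the embassy) with a different agent. 0.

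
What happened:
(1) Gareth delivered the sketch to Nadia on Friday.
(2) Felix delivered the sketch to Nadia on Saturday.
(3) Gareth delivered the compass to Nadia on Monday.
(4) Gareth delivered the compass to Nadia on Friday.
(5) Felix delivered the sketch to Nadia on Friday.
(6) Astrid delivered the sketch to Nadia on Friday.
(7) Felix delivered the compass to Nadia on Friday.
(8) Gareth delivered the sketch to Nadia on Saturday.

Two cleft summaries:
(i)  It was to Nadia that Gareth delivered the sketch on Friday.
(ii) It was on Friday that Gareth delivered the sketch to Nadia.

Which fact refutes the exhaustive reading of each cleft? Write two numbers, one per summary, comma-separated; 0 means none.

0, 8

Summary (i) focuses "Nadia" (the recipient); background Gareth as agent and the sketch as thing and on Friday as setting. No fact matches that background with a different recipient, so 0.
Summary (ii) focuses "on Friday" (the setting); background Gareth as agent and the sketch as thing and Nadia as recipient. Fact (8) matches that background with setting = on Saturday — refutes (ii).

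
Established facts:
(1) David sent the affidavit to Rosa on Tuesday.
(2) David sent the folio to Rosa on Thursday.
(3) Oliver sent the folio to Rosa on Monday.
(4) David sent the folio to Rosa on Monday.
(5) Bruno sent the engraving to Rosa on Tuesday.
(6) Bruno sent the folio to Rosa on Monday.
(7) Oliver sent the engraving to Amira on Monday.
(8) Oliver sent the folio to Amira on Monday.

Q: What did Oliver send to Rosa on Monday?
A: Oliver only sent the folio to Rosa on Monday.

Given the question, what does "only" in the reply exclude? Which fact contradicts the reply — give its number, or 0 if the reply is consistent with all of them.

Answering "What did ...?" puts focus on the thing — here, "the folio".
So "only" ranges over things; the rest (agent = Oliver, recipient = Rosa, setting = on Monday) is presupposed.
No fact keeps agent = Oliver, recipient = Rosa, setting = on Monday while changing the thing; every other fact differs on something backgrounded. The reply stands.
(Fact (8) would refute a reading with focus on the recipient — but that is not what the question asks.)

0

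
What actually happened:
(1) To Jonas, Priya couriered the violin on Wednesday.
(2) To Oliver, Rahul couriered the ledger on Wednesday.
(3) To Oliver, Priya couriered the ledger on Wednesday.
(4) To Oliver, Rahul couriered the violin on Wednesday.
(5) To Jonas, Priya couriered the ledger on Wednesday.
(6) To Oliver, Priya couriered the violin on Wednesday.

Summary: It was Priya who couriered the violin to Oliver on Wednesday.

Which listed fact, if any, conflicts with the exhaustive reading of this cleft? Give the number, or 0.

4

The cleft puts "Priya" in focus and presupposes the open proposition with same thing, recipient, setting (the violin / Oliver / on Wednesday).
The exhaustive reading says no other agent fits that background.
But fact (4) also has same thing, recipient, setting (the violin / Oliver / on Wednesday), with agent = Rahul — so the exhaustive reading fails.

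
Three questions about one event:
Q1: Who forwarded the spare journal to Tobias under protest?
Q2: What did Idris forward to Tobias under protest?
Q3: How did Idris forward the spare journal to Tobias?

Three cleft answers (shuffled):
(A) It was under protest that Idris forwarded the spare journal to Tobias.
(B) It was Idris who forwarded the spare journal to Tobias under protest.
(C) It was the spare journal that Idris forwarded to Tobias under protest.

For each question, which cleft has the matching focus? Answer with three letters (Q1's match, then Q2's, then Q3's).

BCA

Q1 asks about the subject (agent); cleft (B) focuses "Idris", which is the subject (agent) — so Q1 → B.
Q2 asks about the direct object; cleft (C) focuses "the spare journal", which is the direct object — so Q2 → C.
Q3 asks about the manner; cleft (A) focuses "under protest", which is the manner — so Q3 → A.
Mapping: Q1→B, Q2→C, Q3→A.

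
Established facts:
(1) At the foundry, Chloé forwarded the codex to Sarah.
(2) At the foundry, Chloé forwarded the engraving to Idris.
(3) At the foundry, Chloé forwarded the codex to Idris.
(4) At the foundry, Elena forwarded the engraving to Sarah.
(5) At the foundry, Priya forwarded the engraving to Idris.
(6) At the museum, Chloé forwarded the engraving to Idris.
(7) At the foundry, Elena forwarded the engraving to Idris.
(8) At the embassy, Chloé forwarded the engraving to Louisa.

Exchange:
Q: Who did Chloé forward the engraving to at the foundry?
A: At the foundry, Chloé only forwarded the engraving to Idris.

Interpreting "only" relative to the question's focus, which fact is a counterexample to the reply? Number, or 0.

The question "Who did ... to ...?" targets the recipient, so in the reply the focus falls on "Idris".
"Only" then excludes alternative recipients while the background — Chloé as agent and the engraving as thing and at the foundry as setting — is held fixed.
No fact keeps Chloé as agent and the engraving as thing and at the foundry as setting while changing the recipient; every other fact differs on something backgrounded. The reply stands.
(Fact (6) would refute a reading with focus on the setting — but that is not what the question asks.)

0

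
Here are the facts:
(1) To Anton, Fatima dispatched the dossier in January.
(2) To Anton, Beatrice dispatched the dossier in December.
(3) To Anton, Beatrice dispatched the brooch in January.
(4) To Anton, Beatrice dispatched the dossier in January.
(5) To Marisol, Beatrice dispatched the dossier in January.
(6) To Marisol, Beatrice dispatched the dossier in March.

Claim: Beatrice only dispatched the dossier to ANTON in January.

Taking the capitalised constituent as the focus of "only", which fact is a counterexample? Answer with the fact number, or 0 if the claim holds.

5

Focus (in capitals) is "Anton" — the recipient. "Only" excludes alternative recipients while holding fixed Beatrice as agent and the dossier as thing and in January as setting.
Fact (5) matches on Beatrice as agent and the dossier as thing and in January as setting, but has recipient = Marisol instead. That refutes the claim.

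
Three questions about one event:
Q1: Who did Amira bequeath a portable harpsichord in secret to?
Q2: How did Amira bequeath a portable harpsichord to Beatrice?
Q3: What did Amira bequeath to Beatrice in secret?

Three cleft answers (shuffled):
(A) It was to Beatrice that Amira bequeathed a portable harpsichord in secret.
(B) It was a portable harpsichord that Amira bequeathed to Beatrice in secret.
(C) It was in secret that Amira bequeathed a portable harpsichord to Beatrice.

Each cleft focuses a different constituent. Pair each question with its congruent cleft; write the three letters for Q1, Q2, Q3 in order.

ACB

Q1 asks about the recipient; cleft (A) focuses "to Beatrice", which is the recipient — so Q1 → A.
Q2 asks about the manner; cleft (C) focuses "in secret", which is the manner — so Q2 → C.
Q3 asks about the direct object; cleft (B) focuses "a portable harpsichord", which is the direct object — so Q3 → B.
Mapping: Q1→A, Q2→C, Q3→B.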